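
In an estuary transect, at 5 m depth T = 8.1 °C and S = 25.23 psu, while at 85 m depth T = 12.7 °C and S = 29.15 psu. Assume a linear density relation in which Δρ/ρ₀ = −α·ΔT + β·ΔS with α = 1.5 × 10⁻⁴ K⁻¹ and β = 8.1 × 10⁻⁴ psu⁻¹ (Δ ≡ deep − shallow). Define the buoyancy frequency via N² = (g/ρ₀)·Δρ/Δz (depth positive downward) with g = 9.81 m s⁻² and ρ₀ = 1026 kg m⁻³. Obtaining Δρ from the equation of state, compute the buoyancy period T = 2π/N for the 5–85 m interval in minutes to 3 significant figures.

6.00 min

ΔT = +4.6 K, ΔS = +3.92 psu (deep − shallow).
Δρ/ρ₀ = −αΔT + βΔS = -6.90 × 10⁻⁴ + 3.1752 × 10⁻³ = 2.4852 × 10⁻³, so Δρ ≈ 2.550 kg m⁻³.
N² = (g/ρ₀)·Δρ/Δz = g·(Δρ/ρ₀)/Δz = 9.81 × 2.4852 × 10⁻³ / 80 = 3.0475 × 10⁻⁴ s⁻².
N = √(3.0475 × 10⁻⁴) = 0.017457 rad s⁻¹ → T = 2π/N = 359.92 s = 5.9987 min ≈ 6.00 min.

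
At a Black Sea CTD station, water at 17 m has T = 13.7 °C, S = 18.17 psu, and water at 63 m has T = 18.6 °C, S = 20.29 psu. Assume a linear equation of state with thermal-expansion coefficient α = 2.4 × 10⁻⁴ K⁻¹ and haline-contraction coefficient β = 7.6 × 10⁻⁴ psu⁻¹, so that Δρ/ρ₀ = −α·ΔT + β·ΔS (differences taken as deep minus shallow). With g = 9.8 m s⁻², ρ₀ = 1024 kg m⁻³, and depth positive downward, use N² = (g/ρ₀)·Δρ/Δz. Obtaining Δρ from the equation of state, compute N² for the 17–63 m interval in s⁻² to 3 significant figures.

9.27 × 10⁻⁵ s⁻²

ΔT = +4.9 K, ΔS = +2.12 psu (deep − shallow).
Δρ/ρ₀ = −αΔT + βΔS = -1.176 × 10⁻³ + 1.6112 × 10⁻³ = 4.352 × 10⁻⁴, so Δρ ≈ 0.4456 kg m⁻³.
N² = (g/ρ₀)·Δρ/Δz = g·(Δρ/ρ₀)/Δz = 9.8 × 4.352 × 10⁻⁴ / 46 = 9.2717 × 10⁻⁵ s⁻² ≈ 9.27 × 10⁻⁵ s⁻².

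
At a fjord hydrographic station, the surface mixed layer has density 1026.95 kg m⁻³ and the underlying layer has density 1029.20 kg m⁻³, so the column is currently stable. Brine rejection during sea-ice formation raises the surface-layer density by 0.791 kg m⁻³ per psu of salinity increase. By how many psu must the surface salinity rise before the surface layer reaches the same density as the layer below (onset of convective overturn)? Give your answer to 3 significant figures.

Density deficit of the surface layer: 1029.20 − 1026.95 = 2.25 kg m⁻³.
Required change = 2.25 / 0.791 = 2.84 psu.

2.84 psu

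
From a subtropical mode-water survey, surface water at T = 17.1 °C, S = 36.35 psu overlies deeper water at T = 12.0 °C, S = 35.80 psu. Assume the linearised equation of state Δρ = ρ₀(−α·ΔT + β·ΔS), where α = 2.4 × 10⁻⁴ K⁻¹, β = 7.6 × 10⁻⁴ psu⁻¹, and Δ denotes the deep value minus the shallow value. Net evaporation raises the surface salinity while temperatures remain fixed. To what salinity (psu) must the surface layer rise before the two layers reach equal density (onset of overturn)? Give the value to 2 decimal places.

37.41 psu

Neutral buoyancy requires −α(T_deep − T_surf) + β(S_deep − S_surf′) = 0.
S_surf′ = S_deep − (α/β)·ΔT = 35.80 − (2.4 × 10⁻⁴/7.6 × 10⁻⁴)·(-5.1) = 37.4105 psu.
Increase required: 37.4105 − 36.35 = 1.0605 psu.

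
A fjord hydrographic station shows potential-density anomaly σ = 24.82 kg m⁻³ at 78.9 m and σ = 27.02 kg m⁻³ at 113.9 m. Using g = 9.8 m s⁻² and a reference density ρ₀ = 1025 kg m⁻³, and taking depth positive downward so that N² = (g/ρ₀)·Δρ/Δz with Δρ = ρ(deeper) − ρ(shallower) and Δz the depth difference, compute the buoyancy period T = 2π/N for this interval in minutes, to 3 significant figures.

Δρ = 1027.02 − 1024.82 = 2.20 kg m⁻³ over Δz = 113.9 − 78.9 = 35 m.
N² = (9.8/1025) × (2.20/35) = 6.0098 × 10⁻⁴ s⁻².
N = √(6.0098 × 10⁻⁴) = 0.024515 rad s⁻¹, so T = 2π/N = 256.30 s = 4.2717 min ≈ 4.27 min.

4.27 min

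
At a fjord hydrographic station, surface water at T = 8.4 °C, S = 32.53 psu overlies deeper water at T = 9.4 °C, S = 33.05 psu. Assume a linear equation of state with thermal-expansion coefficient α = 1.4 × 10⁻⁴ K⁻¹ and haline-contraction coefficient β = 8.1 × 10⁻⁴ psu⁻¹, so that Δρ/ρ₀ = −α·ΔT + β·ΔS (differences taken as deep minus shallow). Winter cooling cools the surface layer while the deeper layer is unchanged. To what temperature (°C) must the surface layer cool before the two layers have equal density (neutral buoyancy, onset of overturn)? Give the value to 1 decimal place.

6.4 °C

Neutral buoyancy requires Δρ = 0, i.e. −α(T_deep − T_surf′) + β(S_deep − S_surf) = 0.
T_surf′ = T_deep − (β/α)·ΔS = 9.4 − (8.1 × 10⁻⁴/1.4 × 10⁻⁴)·(+0.52) = 6.391 °C.
Cooling required: 8.4 − (6.391) = 2.009 °C.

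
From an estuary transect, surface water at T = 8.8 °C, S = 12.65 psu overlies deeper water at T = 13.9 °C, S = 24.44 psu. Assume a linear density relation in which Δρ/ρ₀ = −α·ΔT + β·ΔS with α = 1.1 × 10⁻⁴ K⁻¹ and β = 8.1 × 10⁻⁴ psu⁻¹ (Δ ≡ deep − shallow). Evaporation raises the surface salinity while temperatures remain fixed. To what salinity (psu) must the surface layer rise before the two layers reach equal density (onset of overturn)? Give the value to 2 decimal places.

Neutral buoyancy requires −α(T_deep − T_surf) + β(S_deep − S_surf′) = 0.
S_surf′ = S_deep − (α/β)·ΔT = 24.44 − (1.1 × 10⁻⁴/8.1 × 10⁻⁴)·(+5.1) = 23.7474 psu.
Increase required: 23.7474 − 12.65 = 11.0974 psu.

23.75 psu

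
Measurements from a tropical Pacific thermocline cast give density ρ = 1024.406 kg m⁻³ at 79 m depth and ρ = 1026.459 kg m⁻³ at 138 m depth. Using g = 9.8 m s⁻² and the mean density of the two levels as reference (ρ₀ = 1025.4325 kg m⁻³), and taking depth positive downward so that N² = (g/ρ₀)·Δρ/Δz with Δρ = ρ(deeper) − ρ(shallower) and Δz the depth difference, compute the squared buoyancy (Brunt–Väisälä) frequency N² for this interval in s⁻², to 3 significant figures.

Δρ = 1026.459 − 1024.406 = 2.053 kg m⁻³ over Δz = 138 − 79 = 59 m.
N² = (9.8/1025.4325) × (2.053/59) = 3.3255 × 10⁻⁴ s⁻² ≈ 3.33 × 10⁻⁴ s⁻².
Since Δρ > 0 the layer is stably stratified.

3.33 × 10⁻⁴ s⁻²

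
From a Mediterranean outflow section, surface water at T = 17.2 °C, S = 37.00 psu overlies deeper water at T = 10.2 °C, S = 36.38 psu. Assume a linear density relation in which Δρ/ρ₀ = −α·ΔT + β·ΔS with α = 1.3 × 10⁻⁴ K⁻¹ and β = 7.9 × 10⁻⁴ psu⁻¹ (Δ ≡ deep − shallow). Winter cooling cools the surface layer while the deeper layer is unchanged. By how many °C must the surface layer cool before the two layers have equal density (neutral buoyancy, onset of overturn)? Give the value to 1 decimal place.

Neutral buoyancy requires Δρ = 0, i.e. −α(T_deep − T_surf′) + β(S_deep − S_surf) = 0.
T_surf′ = T_deep − (β/α)·ΔS = 10.2 − (7.9 × 10⁻⁴/1.3 × 10⁻⁴)·(-0.62) = 13.968 °C.
Cooling required: 17.2 − (13.968) = 3.232 °C.

3.2 °C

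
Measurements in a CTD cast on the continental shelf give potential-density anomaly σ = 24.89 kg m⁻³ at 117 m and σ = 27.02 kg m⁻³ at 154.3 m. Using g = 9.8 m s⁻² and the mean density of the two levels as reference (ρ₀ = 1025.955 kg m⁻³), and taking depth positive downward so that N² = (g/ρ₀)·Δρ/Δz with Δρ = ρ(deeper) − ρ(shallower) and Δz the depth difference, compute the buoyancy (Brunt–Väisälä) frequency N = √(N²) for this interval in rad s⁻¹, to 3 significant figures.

0.0234 rad s⁻¹

Δρ = 1027.02 − 1024.89 = 2.13 kg m⁻³ over Δz = 154.3 − 117 = 37.3 m.
N² = (9.8/1025.955) × (2.13/37.3) = 5.4547 × 10⁻⁴ s⁻².
N = √(5.4547 × 10⁻⁴) = 0.023355 rad s⁻¹ ≈ 0.0234 rad s⁻¹.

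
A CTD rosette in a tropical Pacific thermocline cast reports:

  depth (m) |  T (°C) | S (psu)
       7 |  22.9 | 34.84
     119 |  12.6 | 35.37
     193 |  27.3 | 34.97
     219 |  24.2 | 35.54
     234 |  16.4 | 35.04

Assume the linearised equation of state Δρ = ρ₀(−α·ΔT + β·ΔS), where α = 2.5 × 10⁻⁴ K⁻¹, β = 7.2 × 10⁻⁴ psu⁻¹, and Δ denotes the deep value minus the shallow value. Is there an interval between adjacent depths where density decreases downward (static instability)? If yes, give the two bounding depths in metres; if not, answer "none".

Evaluate Δρ/ρ₀ = −αΔT + βΔS across each adjacent pair:
  7–119 m: −αΔT+βΔS = −(2.5 × 10⁻⁴)(-10.3)+(7.2 × 10⁻⁴)(+0.53) = 3.0 × 10⁻³ → stable
  119–193 m: −αΔT+βΔS = −(2.5 × 10⁻⁴)(+14.7)+(7.2 × 10⁻⁴)(-0.40) = -4.0 × 10⁻³ → UNSTABLE
  193–219 m: −αΔT+βΔS = −(2.5 × 10⁻⁴)(-3.1)+(7.2 × 10⁻⁴)(+0.57) = 1.2 × 10⁻³ → stable
  219–234 m: −αΔT+βΔS = −(2.5 × 10⁻⁴)(-7.8)+(7.2 × 10⁻⁴)(-0.50) = 1.6 × 10⁻³ → stable
The 119–193 m interval has Δρ < 0: lighter water underlies denser water.

119–193 m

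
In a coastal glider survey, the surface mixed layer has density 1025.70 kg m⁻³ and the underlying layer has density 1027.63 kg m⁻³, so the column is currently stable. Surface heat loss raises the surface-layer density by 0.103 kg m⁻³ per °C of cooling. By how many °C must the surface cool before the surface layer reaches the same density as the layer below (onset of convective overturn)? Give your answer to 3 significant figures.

18.7 °C

Density deficit of the surface layer: 1027.63 − 1025.70 = 1.93 kg m⁻³.
Required change = 1.93 / 0.103 = 18.7 °C.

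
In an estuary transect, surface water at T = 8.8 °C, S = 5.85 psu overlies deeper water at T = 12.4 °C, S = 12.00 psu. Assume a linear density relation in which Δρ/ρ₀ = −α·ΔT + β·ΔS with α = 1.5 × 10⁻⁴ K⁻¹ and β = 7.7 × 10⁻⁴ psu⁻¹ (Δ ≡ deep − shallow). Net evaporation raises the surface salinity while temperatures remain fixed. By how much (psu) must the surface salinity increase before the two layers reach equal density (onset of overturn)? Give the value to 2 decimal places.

Neutral buoyancy requires −α(T_deep − T_surf) + β(S_deep − S_surf′) = 0.
S_surf′ = S_deep − (α/β)·ΔT = 12.00 − (1.5 × 10⁻⁴/7.7 × 10⁻⁴)·(+3.6) = 11.2987 psu.
Increase required: 11.2987 − 5.85 = 5.4487 psu.

5.45 psu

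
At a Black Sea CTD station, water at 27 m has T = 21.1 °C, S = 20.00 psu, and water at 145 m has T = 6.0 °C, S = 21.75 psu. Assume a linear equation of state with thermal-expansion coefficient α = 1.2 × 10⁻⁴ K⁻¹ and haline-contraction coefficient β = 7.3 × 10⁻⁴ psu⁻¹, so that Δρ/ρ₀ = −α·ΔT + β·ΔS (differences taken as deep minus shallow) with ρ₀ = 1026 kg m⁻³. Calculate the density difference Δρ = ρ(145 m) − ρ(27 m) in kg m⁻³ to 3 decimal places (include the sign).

+3.170 kg m⁻³

ΔT = -15.1 K, ΔS = +1.75 psu (deep − shallow).
Δρ/ρ₀ = −(1.2 × 10⁻⁴)(-15.1) + (7.3 × 10⁻⁴)(+1.75) = 3.0895 × 10⁻³.
Δρ = 1026 × (3.0895 × 10⁻³) = +3.170 kg m⁻³.
Positive Δρ: denser below, stable.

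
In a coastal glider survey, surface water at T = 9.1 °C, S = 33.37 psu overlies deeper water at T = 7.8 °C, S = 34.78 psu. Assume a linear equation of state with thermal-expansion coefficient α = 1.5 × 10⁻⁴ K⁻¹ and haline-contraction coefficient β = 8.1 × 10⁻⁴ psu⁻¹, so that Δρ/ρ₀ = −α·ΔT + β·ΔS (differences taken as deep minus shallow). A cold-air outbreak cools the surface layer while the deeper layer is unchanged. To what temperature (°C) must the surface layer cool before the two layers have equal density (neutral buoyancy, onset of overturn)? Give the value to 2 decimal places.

Neutral buoyancy requires Δρ = 0, i.e. −α(T_deep − T_surf′) + β(S_deep − S_surf) = 0.
T_surf′ = T_deep − (β/α)·ΔS = 7.8 − (8.1 × 10⁻⁴/1.5 × 10⁻⁴)·(+1.41) = 0.1860 °C.
Cooling required: 9.1 − (0.1860) = 8.9140 °C.

0.19 °C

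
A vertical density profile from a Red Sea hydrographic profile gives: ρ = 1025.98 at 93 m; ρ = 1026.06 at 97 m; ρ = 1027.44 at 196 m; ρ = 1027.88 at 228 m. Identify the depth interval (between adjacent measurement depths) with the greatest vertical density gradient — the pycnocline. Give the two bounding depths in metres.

Compute the density gradient over each adjacent pair:
  93–97 m: Δρ/Δz = 0.08/4 = 0.020 kg m⁻⁴
  97–196 m: Δρ/Δz = 1.38/99 = 0.014 kg m⁻⁴
  196–228 m: Δρ/Δz = 0.44/32 = 0.014 kg m⁻⁴
The largest gradient is in the 93–97 m interval — the pycnocline.

93–97 m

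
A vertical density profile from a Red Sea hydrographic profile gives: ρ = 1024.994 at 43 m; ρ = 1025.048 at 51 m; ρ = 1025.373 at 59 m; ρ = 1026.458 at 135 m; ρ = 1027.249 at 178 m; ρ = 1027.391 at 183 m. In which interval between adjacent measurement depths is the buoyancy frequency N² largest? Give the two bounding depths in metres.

51–59 m

Compute the density gradient over each adjacent pair:
  43–51 m: Δρ/Δz = 0.054/8 = 6.7 × 10⁻³ kg m⁻⁴
  51–59 m: Δρ/Δz = 0.325/8 = 0.041 kg m⁻⁴
  59–135 m: Δρ/Δz = 1.085/76 = 0.014 kg m⁻⁴
  135–178 m: Δρ/Δz = 0.791/43 = 0.018 kg m⁻⁴
  178–183 m: Δρ/Δz = 0.142/5 = 0.028 kg m⁻⁴
The largest gradient is in the 51–59 m interval — the pycnocline.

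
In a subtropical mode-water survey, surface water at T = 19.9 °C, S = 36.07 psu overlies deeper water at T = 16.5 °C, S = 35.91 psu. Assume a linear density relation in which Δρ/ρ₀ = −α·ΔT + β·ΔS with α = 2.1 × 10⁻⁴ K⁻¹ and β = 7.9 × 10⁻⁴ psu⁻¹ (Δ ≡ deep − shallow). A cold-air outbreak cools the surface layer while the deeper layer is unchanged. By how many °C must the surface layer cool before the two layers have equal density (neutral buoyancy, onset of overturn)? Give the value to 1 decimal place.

Neutral buoyancy requires Δρ = 0, i.e. −α(T_deep − T_surf′) + β(S_deep − S_surf) = 0.
T_surf′ = T_deep − (β/α)·ΔS = 16.5 − (7.9 × 10⁻⁴/2.1 × 10⁻⁴)·(-0.16) = 17.102 °C.
Cooling required: 19.9 − (17.102) = 2.798 °C.

2.8 °C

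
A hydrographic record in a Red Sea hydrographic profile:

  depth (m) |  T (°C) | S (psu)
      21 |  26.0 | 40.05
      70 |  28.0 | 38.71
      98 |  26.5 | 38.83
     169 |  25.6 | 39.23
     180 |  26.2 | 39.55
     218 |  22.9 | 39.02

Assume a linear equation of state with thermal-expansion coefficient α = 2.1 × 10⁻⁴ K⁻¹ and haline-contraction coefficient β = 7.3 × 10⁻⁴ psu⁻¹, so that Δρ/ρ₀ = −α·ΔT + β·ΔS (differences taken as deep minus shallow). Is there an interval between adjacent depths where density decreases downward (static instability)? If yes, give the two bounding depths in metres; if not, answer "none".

Evaluate Δρ/ρ₀ = −αΔT + βΔS across each adjacent pair:
  21–70 m: −αΔT+βΔS = −(2.1 × 10⁻⁴)(+2.0)+(7.3 × 10⁻⁴)(-1.34) = -1.4 × 10⁻³ → UNSTABLE
  70–98 m: −αΔT+βΔS = −(2.1 × 10⁻⁴)(-1.5)+(7.3 × 10⁻⁴)(+0.12) = 4.0 × 10⁻⁴ → stable
  98–169 m: −αΔT+βΔS = −(2.1 × 10⁻⁴)(-0.9)+(7.3 × 10⁻⁴)(+0.40) = 4.8 × 10⁻⁴ → stable
  169–180 m: −αΔT+βΔS = −(2.1 × 10⁻⁴)(+0.6)+(7.3 × 10⁻⁴)(+0.32) = 1.1 × 10⁻⁴ → stable
  180–218 m: −αΔT+βΔS = −(2.1 × 10⁻⁴)(-3.3)+(7.3 × 10⁻⁴)(-0.53) = 3.1 × 10⁻⁴ → stable
The 21–70 m interval has Δρ < 0: lighter water underlies denser water.

21–70 m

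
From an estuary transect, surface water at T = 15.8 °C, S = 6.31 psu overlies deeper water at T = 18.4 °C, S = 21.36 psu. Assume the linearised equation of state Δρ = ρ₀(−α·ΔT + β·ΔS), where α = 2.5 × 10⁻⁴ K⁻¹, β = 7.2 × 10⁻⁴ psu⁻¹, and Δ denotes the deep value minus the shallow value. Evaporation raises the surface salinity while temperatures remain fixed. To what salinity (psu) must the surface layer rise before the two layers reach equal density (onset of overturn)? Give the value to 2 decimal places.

Neutral buoyancy requires −α(T_deep − T_surf) + β(S_deep − S_surf′) = 0.
S_surf′ = S_deep − (α/β)·ΔT = 21.36 − (2.5 × 10⁻⁴/7.2 × 10⁻⁴)·(+2.6) = 20.4572 psu.
Increase required: 20.4572 − 6.31 = 14.1472 psu.

20.46 psu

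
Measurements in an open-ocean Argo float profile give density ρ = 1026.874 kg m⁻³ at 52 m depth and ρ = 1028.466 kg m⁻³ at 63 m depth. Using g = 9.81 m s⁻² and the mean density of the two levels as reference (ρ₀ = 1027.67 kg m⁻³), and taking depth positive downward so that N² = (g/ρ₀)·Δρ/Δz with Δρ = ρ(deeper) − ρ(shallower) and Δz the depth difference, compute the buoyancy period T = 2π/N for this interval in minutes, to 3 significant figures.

Δρ = 1028.466 − 1026.874 = 1.592 kg m⁻³ over Δz = 63 − 52 = 11 m.
N² = (9.81/1027.67) × (1.592/11) = 1.3815 × 10⁻³ s⁻².
N = √(1.3815 × 10⁻³) = 0.037169 rad s⁻¹, so T = 2π/N = 169.04 s = 2.8173 min ≈ 2.82 min.

2.82 min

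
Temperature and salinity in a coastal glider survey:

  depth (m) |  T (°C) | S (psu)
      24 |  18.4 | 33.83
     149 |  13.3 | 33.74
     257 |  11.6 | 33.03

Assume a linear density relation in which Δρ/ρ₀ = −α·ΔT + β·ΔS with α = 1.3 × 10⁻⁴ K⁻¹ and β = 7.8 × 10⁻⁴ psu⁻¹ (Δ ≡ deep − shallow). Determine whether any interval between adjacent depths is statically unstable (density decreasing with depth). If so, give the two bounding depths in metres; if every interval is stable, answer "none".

Evaluate Δρ/ρ₀ = −αΔT + βΔS across each adjacent pair:
  24–149 m: −αΔT+βΔS = −(1.3 × 10⁻⁴)(-5.1)+(7.8 × 10⁻⁴)(-0.09) = 5.9 × 10⁻⁴ → stable
  149–257 m: −αΔT+βΔS = −(1.3 × 10⁻⁴)(-1.7)+(7.8 × 10⁻⁴)(-0.71) = -3.3 × 10⁻⁴ → UNSTABLE
The 149–257 m interval has Δρ < 0: lighter water underlies denser water.

149–257 m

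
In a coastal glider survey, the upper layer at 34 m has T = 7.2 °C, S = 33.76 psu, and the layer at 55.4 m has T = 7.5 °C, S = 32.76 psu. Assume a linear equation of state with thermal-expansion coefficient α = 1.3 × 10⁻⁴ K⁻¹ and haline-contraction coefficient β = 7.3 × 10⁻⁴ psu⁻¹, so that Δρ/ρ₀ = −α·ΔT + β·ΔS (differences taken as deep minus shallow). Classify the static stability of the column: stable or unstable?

unstable

ΔT = 7.5 − 7.2 = +0.3 K and ΔS = 32.76 − 33.76 = -1.00 psu (deep − shallow).
−αΔT = -3.90 × 10⁻⁵; βΔS = -7.30 × 10⁻⁴; sum Δρ/ρ₀ = -7.69 × 10⁻⁴.
Δρ/ρ₀ < 0, so Δρ < 0: deeper water is lighter → statically unstable; the column would overturn.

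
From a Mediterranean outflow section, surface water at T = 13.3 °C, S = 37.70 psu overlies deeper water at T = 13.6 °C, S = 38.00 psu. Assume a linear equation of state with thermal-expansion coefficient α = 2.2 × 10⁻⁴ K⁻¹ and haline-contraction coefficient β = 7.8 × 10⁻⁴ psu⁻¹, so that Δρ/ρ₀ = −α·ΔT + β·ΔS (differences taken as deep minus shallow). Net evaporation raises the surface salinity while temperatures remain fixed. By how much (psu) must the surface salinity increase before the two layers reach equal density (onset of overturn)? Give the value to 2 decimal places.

0.22 psu

Neutral buoyancy requires −α(T_deep − T_surf) + β(S_deep − S_surf′) = 0.
S_surf′ = S_deep − (α/β)·ΔT = 38.00 − (2.2 × 10⁻⁴/7.8 × 10⁻⁴)·(+0.3) = 37.9154 psu.
Increase required: 37.9154 − 37.70 = 0.2154 psu.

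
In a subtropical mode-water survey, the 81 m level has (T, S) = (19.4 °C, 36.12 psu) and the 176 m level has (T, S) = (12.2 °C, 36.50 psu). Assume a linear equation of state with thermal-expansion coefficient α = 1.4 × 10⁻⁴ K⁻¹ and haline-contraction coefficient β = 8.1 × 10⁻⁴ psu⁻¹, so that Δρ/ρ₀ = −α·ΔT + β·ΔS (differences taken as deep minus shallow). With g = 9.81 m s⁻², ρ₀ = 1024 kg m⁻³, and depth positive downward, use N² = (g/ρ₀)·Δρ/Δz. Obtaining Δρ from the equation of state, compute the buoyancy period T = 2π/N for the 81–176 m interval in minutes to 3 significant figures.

ΔT = -7.2 K, ΔS = +0.38 psu (deep − shallow).
Δρ/ρ₀ = −αΔT + βΔS = 1.008 × 10⁻³ + 3.078 × 10⁻⁴ = 1.3158 × 10⁻³, so Δρ ≈ 1.347 kg m⁻³.
N² = (g/ρ₀)·Δρ/Δz = g·(Δρ/ρ₀)/Δz = 9.81 × 1.3158 × 10⁻³ / 95 = 1.3587 × 10⁻⁴ s⁻².
N = √(1.3587 × 10⁻⁴) = 0.011656 rad s⁻¹ → T = 2π/N = 539.05 s = 8.9842 min ≈ 8.98 min.

8.98 min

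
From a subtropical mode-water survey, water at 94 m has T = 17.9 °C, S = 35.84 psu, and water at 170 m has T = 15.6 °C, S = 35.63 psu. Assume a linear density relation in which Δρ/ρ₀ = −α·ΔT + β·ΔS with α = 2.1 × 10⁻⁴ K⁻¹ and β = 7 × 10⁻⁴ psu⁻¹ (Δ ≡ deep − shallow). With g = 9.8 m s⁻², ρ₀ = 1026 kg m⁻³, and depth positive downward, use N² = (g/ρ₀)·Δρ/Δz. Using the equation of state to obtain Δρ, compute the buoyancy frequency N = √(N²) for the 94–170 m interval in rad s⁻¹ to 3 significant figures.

ΔT = -2.3 K, ΔS = -0.21 psu (deep − shallow).
Δρ/ρ₀ = −αΔT + βΔS = 4.83 × 10⁻⁴ − 1.47 × 10⁻⁴ = 3.36 × 10⁻⁴, so Δρ ≈ 0.3447 kg m⁻³.
N² = (g/ρ₀)·Δρ/Δz = g·(Δρ/ρ₀)/Δz = 9.8 × 3.36 × 10⁻⁴ / 76 = 4.3326 × 10⁻⁵ s⁻².
N = √(4.3326 × 10⁻⁵) = 6.5822 × 10⁻³ rad s⁻¹ ≈ 6.58 × 10⁻³ rad s⁻¹.

6.58 × 10⁻³ rad s⁻¹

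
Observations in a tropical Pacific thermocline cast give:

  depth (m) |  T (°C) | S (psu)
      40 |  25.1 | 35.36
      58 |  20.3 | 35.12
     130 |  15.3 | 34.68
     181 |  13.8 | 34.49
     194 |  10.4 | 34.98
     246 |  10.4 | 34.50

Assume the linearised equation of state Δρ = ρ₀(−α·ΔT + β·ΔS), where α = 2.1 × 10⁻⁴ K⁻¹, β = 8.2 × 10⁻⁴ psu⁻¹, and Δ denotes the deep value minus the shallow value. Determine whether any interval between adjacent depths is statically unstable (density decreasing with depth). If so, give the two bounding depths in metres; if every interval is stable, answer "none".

194–246 m

Evaluate Δρ/ρ₀ = −αΔT + βΔS across each adjacent pair:
  40–58 m: −αΔT+βΔS = −(2.1 × 10⁻⁴)(-4.8)+(8.2 × 10⁻⁴)(-0.24) = 8.1 × 10⁻⁴ → stable
  58–130 m: −αΔT+βΔS = −(2.1 × 10⁻⁴)(-5.0)+(8.2 × 10⁻⁴)(-0.44) = 6.9 × 10⁻⁴ → stable
  130–181 m: −αΔT+βΔS = −(2.1 × 10⁻⁴)(-1.5)+(8.2 × 10⁻⁴)(-0.19) = 1.6 × 10⁻⁴ → stable
  181–194 m: −αΔT+βΔS = −(2.1 × 10⁻⁴)(-3.4)+(8.2 × 10⁻⁴)(+0.49) = 1.1 × 10⁻³ → stable
  194–246 m: −αΔT+βΔS = −(2.1 × 10⁻⁴)(+0.0)+(8.2 × 10⁻⁴)(-0.48) = -3.9 × 10⁻⁴ → UNSTABLE
The 194–246 m interval has Δρ < 0: lighter water underlies denser water.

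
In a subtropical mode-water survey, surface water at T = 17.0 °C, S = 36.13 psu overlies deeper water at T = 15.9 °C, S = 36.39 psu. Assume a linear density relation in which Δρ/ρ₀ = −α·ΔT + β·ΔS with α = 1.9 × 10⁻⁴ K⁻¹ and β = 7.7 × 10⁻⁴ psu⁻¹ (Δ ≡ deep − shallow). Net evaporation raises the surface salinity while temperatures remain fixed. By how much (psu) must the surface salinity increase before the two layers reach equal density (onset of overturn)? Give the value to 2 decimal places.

Neutral buoyancy requires −α(T_deep − T_surf) + β(S_deep − S_surf′) = 0.
S_surf′ = S_deep − (α/β)·ΔT = 36.39 − (1.9 × 10⁻⁴/7.7 × 10⁻⁴)·(-1.1) = 36.6614 psu.
Increase required: 36.6614 − 36.13 = 0.5314 psu.

0.53 psu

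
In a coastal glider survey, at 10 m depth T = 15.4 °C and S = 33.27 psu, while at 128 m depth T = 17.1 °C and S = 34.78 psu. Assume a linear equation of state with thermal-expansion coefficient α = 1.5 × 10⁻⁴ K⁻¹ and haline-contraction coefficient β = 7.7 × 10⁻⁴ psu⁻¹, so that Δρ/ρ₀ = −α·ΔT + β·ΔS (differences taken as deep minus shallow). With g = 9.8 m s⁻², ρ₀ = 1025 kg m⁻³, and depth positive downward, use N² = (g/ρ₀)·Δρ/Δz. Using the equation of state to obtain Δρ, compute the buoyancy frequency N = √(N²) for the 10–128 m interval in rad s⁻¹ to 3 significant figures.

8.68 × 10⁻³ rad s⁻¹

ΔT = +1.7 K, ΔS = +1.51 psu (deep − shallow).
Δρ/ρ₀ = −αΔT + βΔS = -2.55 × 10⁻⁴ + 1.1627 × 10⁻³ = 9.077 × 10⁻⁴, so Δρ ≈ 0.9304 kg m⁻³.
N² = (g/ρ₀)·Δρ/Δz = g·(Δρ/ρ₀)/Δz = 9.8 × 9.077 × 10⁻⁴ / 118 = 7.5385 × 10⁻⁵ s⁻².
N = √(7.5385 × 10⁻⁵) = 8.6825 × 10⁻³ rad s⁻¹ ≈ 8.68 × 10⁻³ rad s⁻¹.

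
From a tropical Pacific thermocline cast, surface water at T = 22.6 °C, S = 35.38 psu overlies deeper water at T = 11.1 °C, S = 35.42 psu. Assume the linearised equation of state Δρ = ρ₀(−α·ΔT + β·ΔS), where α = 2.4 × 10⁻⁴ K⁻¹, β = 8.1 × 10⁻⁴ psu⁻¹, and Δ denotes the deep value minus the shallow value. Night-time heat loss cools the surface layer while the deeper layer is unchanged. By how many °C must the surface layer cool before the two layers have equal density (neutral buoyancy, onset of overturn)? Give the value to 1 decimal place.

Neutral buoyancy requires Δρ = 0, i.e. −α(T_deep − T_surf′) + β(S_deep − S_surf) = 0.
T_surf′ = T_deep − (β/α)·ΔS = 11.1 − (8.1 × 10⁻⁴/2.4 × 10⁻⁴)·(+0.04) = 10.965 °C.
Cooling required: 22.6 − (10.965) = 11.635 °C.

11.6 °C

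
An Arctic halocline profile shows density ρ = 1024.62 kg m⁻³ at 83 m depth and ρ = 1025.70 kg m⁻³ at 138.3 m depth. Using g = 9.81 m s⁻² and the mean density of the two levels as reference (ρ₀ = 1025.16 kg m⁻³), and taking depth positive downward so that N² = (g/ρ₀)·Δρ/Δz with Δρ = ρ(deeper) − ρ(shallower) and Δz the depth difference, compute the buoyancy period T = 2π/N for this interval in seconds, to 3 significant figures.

460 s

Δρ = 1025.70 − 1024.62 = 1.08 kg m⁻³ over Δz = 138.3 − 83 = 55.3 m.
N² = (9.81/1025.16) × (1.08/55.3) = 1.8689 × 10⁻⁴ s⁻².
N = √(1.8689 × 10⁻⁴) = 0.013671 rad s⁻¹, so T = 2π/N = 459.60 s ≈ 460 s.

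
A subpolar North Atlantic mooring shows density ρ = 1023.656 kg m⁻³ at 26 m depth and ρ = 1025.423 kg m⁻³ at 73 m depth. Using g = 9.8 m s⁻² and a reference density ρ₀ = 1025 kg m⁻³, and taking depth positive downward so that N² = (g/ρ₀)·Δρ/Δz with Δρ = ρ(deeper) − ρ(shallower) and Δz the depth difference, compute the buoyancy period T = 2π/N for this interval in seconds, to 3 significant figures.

Δρ = 1025.423 − 1023.656 = 1.767 kg m⁻³ over Δz = 73 − 26 = 47 m.
N² = (9.8/1025) × (1.767/47) = 3.5945 × 10⁻⁴ s⁻².
N = √(3.5945 × 10⁻⁴) = 0.018959 rad s⁻¹, so T = 2π/N = 331.41 s ≈ 331 s.

331 s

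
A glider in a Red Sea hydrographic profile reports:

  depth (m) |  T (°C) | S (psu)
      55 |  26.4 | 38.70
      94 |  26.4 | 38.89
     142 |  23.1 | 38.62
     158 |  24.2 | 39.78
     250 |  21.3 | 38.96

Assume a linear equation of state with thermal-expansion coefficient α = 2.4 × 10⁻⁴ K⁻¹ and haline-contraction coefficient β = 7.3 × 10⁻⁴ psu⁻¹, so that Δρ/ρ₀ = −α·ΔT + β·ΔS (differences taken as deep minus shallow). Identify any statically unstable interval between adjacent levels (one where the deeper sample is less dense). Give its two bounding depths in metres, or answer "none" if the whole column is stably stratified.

none

Evaluate Δρ/ρ₀ = −αΔT + βΔS across each adjacent pair:
  55–94 m: −αΔT+βΔS = −(2.4 × 10⁻⁴)(+0.0)+(7.3 × 10⁻⁴)(+0.19) = 1.4 × 10⁻⁴ → stable
  94–142 m: −αΔT+βΔS = −(2.4 × 10⁻⁴)(-3.3)+(7.3 × 10⁻⁴)(-0.27) = 5.9 × 10⁻⁴ → stable
  142–158 m: −αΔT+βΔS = −(2.4 × 10⁻⁴)(+1.1)+(7.3 × 10⁻⁴)(+1.16) = 5.8 × 10⁻⁴ → stable
  158–250 m: −αΔT+βΔS = −(2.4 × 10⁻⁴)(-2.9)+(7.3 × 10⁻⁴)(-0.82) = 9.7 × 10⁻⁵ → stable
Every interval has Δρ > 0: the column is stably stratified throughout.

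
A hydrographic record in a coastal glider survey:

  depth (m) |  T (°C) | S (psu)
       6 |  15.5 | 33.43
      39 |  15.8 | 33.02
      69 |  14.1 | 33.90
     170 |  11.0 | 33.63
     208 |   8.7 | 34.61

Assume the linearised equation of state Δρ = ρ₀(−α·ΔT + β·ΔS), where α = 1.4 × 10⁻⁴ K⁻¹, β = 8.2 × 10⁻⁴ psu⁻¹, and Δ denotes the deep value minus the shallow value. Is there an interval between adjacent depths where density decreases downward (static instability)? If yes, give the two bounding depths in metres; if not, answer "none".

6–39 m

Evaluate Δρ/ρ₀ = −αΔT + βΔS across each adjacent pair:
  6–39 m: −αΔT+βΔS = −(1.4 × 10⁻⁴)(+0.3)+(8.2 × 10⁻⁴)(-0.41) = -3.8 × 10⁻⁴ → UNSTABLE
  39–69 m: −αΔT+βΔS = −(1.4 × 10⁻⁴)(-1.7)+(8.2 × 10⁻⁴)(+0.88) = 9.6 × 10⁻⁴ → stable
  69–170 m: −αΔT+βΔS = −(1.4 × 10⁻⁴)(-3.1)+(8.2 × 10⁻⁴)(-0.27) = 2.1 × 10⁻⁴ → stable
  170–208 m: −αΔT+βΔS = −(1.4 × 10⁻⁴)(-2.3)+(8.2 × 10⁻⁴)(+0.98) = 1.1 × 10⁻³ → stable
The 6–39 m interval has Δρ < 0: lighter water underlies denser water.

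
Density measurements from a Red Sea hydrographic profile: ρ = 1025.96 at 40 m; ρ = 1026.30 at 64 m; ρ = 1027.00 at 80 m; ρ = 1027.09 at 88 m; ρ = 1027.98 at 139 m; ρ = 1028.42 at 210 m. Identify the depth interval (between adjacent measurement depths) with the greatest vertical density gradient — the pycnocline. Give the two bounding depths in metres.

Compute the density gradient over each adjacent pair:
  40–64 m: Δρ/Δz = 0.34/24 = 0.014 kg m⁻⁴
  64–80 m: Δρ/Δz = 0.70/16 = 0.044 kg m⁻⁴
  80–88 m: Δρ/Δz = 0.09/8 = 0.011 kg m⁻⁴
  88–139 m: Δρ/Δz = 0.89/51 = 0.017 kg m⁻⁴
  139–210 m: Δρ/Δz = 0.44/71 = 6.2 × 10⁻³ kg m⁻⁴
The largest gradient is in the 64–80 m interval — the pycnocline.

64–80 m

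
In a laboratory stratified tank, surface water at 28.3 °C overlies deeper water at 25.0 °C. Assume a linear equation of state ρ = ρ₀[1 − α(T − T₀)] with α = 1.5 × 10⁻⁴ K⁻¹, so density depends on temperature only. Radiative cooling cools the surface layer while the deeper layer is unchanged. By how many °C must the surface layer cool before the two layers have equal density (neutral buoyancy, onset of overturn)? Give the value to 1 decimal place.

With temperature the only control, equal density requires T_surf′ = T_deep.
T_surf′ = 25.0 °C.
Cooling required: 28.3 − 25.0 = 3.3 °C.

3.3 °C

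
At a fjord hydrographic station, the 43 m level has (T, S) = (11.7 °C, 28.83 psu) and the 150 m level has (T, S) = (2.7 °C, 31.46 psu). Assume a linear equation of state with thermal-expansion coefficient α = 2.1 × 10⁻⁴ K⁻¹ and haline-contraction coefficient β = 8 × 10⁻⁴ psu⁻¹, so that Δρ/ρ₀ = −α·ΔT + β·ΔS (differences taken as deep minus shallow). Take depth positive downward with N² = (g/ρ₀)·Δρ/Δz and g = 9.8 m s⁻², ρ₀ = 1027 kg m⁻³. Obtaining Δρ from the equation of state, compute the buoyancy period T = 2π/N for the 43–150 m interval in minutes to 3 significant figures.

ΔT = -9.0 K, ΔS = +2.63 psu (deep − shallow).
Δρ/ρ₀ = −αΔT + βΔS = 1.89 × 10⁻³ + 2.104 × 10⁻³ = 3.994 × 10⁻³, so Δρ ≈ 4.102 kg m⁻³.
N² = (g/ρ₀)·Δρ/Δz = g·(Δρ/ρ₀)/Δz = 9.8 × 3.994 × 10⁻³ / 107 = 3.6581 × 10⁻⁴ s⁻².
N = √(3.6581 × 10⁻⁴) = 0.019126 rad s⁻¹ → T = 2π/N = 328.52 s = 5.4753 min ≈ 5.48 min.

5.48 min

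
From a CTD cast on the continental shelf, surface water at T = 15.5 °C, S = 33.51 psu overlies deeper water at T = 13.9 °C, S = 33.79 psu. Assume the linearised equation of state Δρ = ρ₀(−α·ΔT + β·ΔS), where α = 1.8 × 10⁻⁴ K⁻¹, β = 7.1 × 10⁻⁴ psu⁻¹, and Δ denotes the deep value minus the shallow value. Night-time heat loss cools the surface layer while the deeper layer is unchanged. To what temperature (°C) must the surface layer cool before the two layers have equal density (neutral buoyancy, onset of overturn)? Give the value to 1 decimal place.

Neutral buoyancy requires Δρ = 0, i.e. −α(T_deep − T_surf′) + β(S_deep − S_surf) = 0.
T_surf′ = T_deep − (β/α)·ΔS = 13.9 − (7.1 × 10⁻⁴/1.8 × 10⁻⁴)·(+0.28) = 12.796 °C.
Cooling required: 15.5 − (12.796) = 2.704 °C.

12.8 °C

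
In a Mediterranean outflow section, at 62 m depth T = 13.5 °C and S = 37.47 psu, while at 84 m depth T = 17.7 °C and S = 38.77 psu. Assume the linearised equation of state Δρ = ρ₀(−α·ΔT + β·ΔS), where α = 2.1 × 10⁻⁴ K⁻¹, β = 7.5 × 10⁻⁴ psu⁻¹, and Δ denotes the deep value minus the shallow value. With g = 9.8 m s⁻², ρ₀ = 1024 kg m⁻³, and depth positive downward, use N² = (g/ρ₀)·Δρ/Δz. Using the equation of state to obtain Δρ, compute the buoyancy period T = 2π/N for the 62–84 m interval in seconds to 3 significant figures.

ΔT = +4.2 K, ΔS = +1.30 psu (deep − shallow).
Δρ/ρ₀ = −αΔT + βΔS = -8.82 × 10⁻⁴ + 9.75 × 10⁻⁴ = 9.30 × 10⁻⁵, so Δρ ≈ 0.09523 kg m⁻³.
N² = (g/ρ₀)·Δρ/Δz = g·(Δρ/ρ₀)/Δz = 9.8 × 9.30 × 10⁻⁵ / 22 = 4.1427 × 10⁻⁵ s⁻².
N = √(4.1427 × 10⁻⁵) = 6.4364 × 10⁻³ rad s⁻¹ → T = 2π/N = 976.20 s ≈ 976 s.

976 s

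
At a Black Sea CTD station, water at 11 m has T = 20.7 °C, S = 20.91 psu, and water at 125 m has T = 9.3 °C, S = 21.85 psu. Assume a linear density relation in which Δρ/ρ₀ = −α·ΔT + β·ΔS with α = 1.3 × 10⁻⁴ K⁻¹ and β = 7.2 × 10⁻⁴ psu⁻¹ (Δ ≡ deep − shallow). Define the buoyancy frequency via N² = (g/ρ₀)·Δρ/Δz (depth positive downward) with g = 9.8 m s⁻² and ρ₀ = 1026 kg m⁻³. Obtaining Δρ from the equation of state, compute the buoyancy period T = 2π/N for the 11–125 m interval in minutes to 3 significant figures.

ΔT = -11.4 K, ΔS = +0.94 psu (deep − shallow).
Δρ/ρ₀ = −αΔT + βΔS = 1.482 × 10⁻³ + 6.768 × 10⁻⁴ = 2.1588 × 10⁻³, so Δρ ≈ 2.215 kg m⁻³.
N² = (g/ρ₀)·Δρ/Δz = g·(Δρ/ρ₀)/Δz = 9.8 × 2.1588 × 10⁻³ / 114 = 1.8558 × 10⁻⁴ s⁻².
N = √(1.8558 × 10⁻⁴) = 0.013623 rad s⁻¹ → T = 2π/N = 461.22 s = 7.6870 min ≈ 7.69 min.

7.69 min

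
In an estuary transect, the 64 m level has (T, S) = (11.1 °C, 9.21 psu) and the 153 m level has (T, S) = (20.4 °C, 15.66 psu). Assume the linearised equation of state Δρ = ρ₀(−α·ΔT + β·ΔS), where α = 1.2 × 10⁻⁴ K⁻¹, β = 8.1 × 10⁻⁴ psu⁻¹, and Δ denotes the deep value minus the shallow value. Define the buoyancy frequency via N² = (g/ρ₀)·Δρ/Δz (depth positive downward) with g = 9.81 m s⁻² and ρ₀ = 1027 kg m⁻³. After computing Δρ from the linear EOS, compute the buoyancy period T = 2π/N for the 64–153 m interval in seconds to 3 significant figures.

ΔT = +9.3 K, ΔS = +6.45 psu (deep − shallow).
Δρ/ρ₀ = −αΔT + βΔS = -1.116 × 10⁻³ + 5.2245 × 10⁻³ = 4.1085 × 10⁻³, so Δρ ≈ 4.219 kg m⁻³.
N² = (g/ρ₀)·Δρ/Δz = g·(Δρ/ρ₀)/Δz = 9.81 × 4.1085 × 10⁻³ / 89 = 4.5286 × 10⁻⁴ s⁻².
N = √(4.5286 × 10⁻⁴) = 0.021281 rad s⁻¹ → T = 2π/N = 295.25 s ≈ 295 s.

295 s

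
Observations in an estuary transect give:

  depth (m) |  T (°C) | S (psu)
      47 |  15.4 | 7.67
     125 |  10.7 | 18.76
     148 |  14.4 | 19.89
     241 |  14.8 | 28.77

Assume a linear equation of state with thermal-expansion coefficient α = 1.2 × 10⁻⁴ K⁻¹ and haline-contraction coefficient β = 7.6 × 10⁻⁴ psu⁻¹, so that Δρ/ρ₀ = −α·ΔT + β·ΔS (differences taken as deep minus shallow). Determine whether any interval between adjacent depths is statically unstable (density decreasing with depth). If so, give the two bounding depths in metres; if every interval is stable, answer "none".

Evaluate Δρ/ρ₀ = −αΔT + βΔS across each adjacent pair:
  47–125 m: −αΔT+βΔS = −(1.2 × 10⁻⁴)(-4.7)+(7.6 × 10⁻⁴)(+11.09) = 9.0 × 10⁻³ → stable
  125–148 m: −αΔT+βΔS = −(1.2 × 10⁻⁴)(+3.7)+(7.6 × 10⁻⁴)(+1.13) = 4.1 × 10⁻⁴ → stable
  148–241 m: −αΔT+βΔS = −(1.2 × 10⁻⁴)(+0.4)+(7.6 × 10⁻⁴)(+8.88) = 6.7 × 10⁻³ → stable
Every interval has Δρ > 0: the column is stably stratified throughout.

none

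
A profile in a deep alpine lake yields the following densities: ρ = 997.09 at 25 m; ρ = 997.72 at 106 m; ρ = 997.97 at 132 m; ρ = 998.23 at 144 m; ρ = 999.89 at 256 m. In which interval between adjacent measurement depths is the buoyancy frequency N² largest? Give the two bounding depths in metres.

Compute the density gradient over each adjacent pair:
  25–106 m: Δρ/Δz = 0.63/81 = 7.8 × 10⁻³ kg m⁻⁴
  106–132 m: Δρ/Δz = 0.25/26 = 9.6 × 10⁻³ kg m⁻⁴
  132–144 m: Δρ/Δz = 0.26/12 = 0.022 kg m⁻⁴
  144–256 m: Δρ/Δz = 1.66/112 = 0.015 kg m⁻⁴
The largest gradient is in the 132–144 m interval — the pycnocline.

132–144 m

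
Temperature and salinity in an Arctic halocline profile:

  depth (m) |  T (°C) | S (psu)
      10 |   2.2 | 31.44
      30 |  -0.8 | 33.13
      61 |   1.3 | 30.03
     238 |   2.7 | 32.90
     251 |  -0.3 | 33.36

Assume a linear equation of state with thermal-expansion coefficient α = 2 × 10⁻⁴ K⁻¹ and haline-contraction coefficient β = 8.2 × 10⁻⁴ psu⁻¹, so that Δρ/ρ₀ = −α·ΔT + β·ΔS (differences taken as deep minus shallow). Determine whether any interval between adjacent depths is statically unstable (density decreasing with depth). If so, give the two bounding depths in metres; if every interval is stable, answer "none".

30–61 m

Evaluate Δρ/ρ₀ = −αΔT + βΔS across each adjacent pair:
  10–30 m: −αΔT+βΔS = −(2 × 10⁻⁴)(-3.0)+(8.2 × 10⁻⁴)(+1.69) = 2.0 × 10⁻³ → stable
  30–61 m: −αΔT+βΔS = −(2 × 10⁻⁴)(+2.1)+(8.2 × 10⁻⁴)(-3.10) = -3.0 × 10⁻³ → UNSTABLE
  61–238 m: −αΔT+βΔS = −(2 × 10⁻⁴)(+1.4)+(8.2 × 10⁻⁴)(+2.87) = 2.1 × 10⁻³ → stable
  238–251 m: −αΔT+βΔS = −(2 × 10⁻⁴)(-3.0)+(8.2 × 10⁻⁴)(+0.46) = 9.8 × 10⁻⁴ → stable
The 30–61 m interval has Δρ < 0: lighter water underlies denser water.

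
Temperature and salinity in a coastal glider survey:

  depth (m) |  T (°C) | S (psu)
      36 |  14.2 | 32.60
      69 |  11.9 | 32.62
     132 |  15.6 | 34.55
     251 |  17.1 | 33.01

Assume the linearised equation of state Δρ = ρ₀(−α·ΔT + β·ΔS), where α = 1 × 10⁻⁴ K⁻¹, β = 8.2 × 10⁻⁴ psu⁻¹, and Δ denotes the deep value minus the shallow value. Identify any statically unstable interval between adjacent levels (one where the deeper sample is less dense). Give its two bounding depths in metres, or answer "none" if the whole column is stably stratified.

Evaluate Δρ/ρ₀ = −αΔT + βΔS across each adjacent pair:
  36–69 m: −αΔT+βΔS = −(1 × 10⁻⁴)(-2.3)+(8.2 × 10⁻⁴)(+0.02) = 2.5 × 10⁻⁴ → stable
  69–132 m: −αΔT+βΔS = −(1 × 10⁻⁴)(+3.7)+(8.2 × 10⁻⁴)(+1.93) = 1.2 × 10⁻³ → stable
  132–251 m: −αΔT+βΔS = −(1 × 10⁻⁴)(+1.5)+(8.2 × 10⁻⁴)(-1.54) = -1.4 × 10⁻³ → UNSTABLE
The 132–251 m interval has Δρ < 0: lighter water underlies denser water.

132–251 m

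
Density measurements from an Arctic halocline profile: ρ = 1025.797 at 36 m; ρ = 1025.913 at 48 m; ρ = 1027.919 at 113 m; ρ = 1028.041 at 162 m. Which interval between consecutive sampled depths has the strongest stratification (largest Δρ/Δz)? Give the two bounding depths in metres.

Compute the density gradient over each adjacent pair:
  36–48 m: Δρ/Δz = 0.116/12 = 9.7 × 10⁻³ kg m⁻⁴
  48–113 m: Δρ/Δz = 2.006/65 = 0.031 kg m⁻⁴
  113–162 m: Δρ/Δz = 0.122/49 = 2.5 × 10⁻³ kg m⁻⁴
The largest gradient is in the 48–113 m interval — the pycnocline.

48–113 m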